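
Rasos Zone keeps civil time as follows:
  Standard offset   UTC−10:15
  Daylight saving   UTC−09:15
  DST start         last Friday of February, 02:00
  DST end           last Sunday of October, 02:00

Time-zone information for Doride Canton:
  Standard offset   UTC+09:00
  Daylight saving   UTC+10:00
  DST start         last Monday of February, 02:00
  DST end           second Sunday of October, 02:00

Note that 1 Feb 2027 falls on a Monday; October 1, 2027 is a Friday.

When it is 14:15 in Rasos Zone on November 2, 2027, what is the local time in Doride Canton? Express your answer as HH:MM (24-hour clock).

1 February 2027 is a Monday, so Fridays fall on 5, 12, 19, 26; the last is February 26.
1 October 2027 is a Friday, so Sundays fall on 3, 10, 17, 24, 31; the last is October 31.
November 2, 2027 is outside the daylight-saving period (26 February – 31 October), so Rasos Zone is on standard time, UTC−10:15.
14:15 Rasos Zone + 10h15m = 00:30 UTC (rolling into the next day, 3 November 2027).
1 February 2027 is a Monday, so Mondays fall on 1, 8, 15, 22; the last is February 22.
1 October 2027 is a Friday, so the first Sunday is October 3 and the second is October 10.
At the standard offset (UTC+09:00), 00:30 UTC + 9h = 09:30 Doride Canton standard time.
The standard-time date in Doride Canton, November 3, 2027, is outside the daylight-saving period (22 February – 10 October), so Doride Canton is on standard time, UTC+09:00.
00:30 UTC + 9h = 09:30 Doride Canton.

09:30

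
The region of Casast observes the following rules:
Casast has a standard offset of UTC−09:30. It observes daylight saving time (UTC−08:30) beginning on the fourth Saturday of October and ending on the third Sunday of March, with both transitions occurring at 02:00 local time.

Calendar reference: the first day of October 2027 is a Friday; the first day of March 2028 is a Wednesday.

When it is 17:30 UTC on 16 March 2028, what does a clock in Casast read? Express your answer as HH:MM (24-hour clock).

09:00

1 October 2027 is a Friday, so the first Saturday is October 2 and the fourth is October 23.
1 March 2028 is a Wednesday, so the first Sunday is March 5 and the third is March 19.
At the standard offset (UTC−09:30), 17:30 UTC − 9h30m = 08:00 Casast standard time.
The standard-time date in Casast, 16 March 2028, lies within the daylight-saving period (23 October 2027 – 19 March 2028), so Casast is on daylight time, UTC−08:30.
17:30 UTC − 8h30m = 09:00 local.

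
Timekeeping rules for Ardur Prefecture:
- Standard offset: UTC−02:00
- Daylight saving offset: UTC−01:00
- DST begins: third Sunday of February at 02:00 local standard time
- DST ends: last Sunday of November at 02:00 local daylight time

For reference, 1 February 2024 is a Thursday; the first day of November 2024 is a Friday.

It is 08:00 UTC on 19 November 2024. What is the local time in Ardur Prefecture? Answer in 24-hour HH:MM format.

07:00

1 February 2024 is a Thursday, so the first Sunday is February 4 and the third is February 18.
1 November 2024 is a Friday, so Sundays fall on 3, 10, 17, 24; the last is November 24.
At the standard offset (UTC−02:00), 08:00 UTC − 2h = 06:00 Ardur Prefecture standard time.
The standard-time date in Ardur Prefecture, 19 November 2024, lies within the daylight-saving period (18 February – 24 November), so Ardur Prefecture is on daylight time, UTC−01:00.
08:00 UTC − 1h = 07:00 local.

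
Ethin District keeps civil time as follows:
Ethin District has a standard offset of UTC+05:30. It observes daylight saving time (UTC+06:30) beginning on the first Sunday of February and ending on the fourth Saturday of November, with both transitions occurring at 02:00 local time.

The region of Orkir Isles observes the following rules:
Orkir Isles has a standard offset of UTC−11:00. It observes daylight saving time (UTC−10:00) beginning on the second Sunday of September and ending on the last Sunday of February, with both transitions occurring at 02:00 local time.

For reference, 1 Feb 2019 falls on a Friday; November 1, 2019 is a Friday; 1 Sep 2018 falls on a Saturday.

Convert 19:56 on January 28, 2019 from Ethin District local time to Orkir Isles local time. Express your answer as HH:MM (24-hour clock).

1 February 2019 is a Friday, so the first Sunday is February 3.
1 November 2019 is a Friday, so the first Saturday is November 2 and the fourth is November 23.
January 28, 2019 is outside the daylight-saving period (3 February – 23 November), so Ethin District is on standard time, UTC+05:30.
19:56 Ethin District − 5h30m = 14:26 UTC.
1 September 2018 is a Saturday, so the first Sunday is September 2 and the second is September 9.
1 February 2019 is a Friday, so Sundays fall on 3, 10, 17, 24; the last is February 24.
At the standard offset (UTC−11:00), 14:26 UTC − 11h = 03:26 Orkir Isles standard time.
The standard-time date in Orkir Isles, January 28, 2019, falls between 9 September 2018 and 24 February 2019, so daylight saving is in effect and Orkir Isles is at UTC−10:00.
14:26 UTC − 10h = 04:26 Orkir Isles.

04:26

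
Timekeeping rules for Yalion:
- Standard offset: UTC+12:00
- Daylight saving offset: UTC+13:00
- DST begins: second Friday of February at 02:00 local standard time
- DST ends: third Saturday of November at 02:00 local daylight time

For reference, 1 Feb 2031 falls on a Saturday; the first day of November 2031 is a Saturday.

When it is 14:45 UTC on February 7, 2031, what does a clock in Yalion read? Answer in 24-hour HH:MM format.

1 February 2031 is a Saturday, so the first Friday is February 7 and the second is February 14.
1 November 2031 is a Saturday, so the first Saturday is November 1 and the third is November 15.
At the standard offset (UTC+12:00), 14:45 UTC + 12h = 02:45 Yalion standard time (rolling into the next day, 8 February 2031).
The standard-time date in Yalion, February 8, 2031, is outside the daylight-saving period (14 February – 15 November), so Yalion is on standard time, UTC+12:00.
14:45 UTC + 12h = 02:45 local (rolling into the next day, 8 February 2031).

02:45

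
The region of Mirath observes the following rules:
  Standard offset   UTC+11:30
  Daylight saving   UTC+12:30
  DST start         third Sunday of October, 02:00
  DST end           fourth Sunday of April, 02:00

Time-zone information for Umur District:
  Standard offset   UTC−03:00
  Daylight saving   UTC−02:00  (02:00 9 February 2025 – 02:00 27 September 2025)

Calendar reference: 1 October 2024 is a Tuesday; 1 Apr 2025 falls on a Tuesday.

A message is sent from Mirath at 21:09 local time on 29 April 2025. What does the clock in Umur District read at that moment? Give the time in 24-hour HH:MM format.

07:39

1 October 2024 is a Tuesday, so the first Sunday is October 6 and the third is October 20.
1 April 2025 is a Tuesday, so the first Sunday is April 6 and the fourth is April 27.
29 April 2025 is outside the daylight-saving period (20 October 2024 – 27 April 2025), so Mirath is on standard time, UTC+11:30.
21:09 Mirath − 11h30m = 09:39 UTC.
At the standard offset (UTC−03:00), 09:39 UTC − 3h = 06:39 Umur District standard time.
The standard-time date in Umur District, 29 April 2025, falls between 9 February and 27 September, so daylight saving is in effect and Umur District is at UTC−02:00.
09:39 UTC − 2h = 07:39 Umur District.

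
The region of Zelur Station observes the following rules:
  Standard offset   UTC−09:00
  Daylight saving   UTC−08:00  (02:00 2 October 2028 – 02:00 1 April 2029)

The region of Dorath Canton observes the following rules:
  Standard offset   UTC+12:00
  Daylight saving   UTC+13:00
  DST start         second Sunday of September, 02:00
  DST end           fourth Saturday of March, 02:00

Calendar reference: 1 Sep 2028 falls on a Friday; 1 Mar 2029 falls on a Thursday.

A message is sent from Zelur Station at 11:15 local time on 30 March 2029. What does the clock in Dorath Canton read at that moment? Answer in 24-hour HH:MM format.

07:15

Daylight saving runs 2 October 2028 – 1 April 2029; 30 March 2029 is inside that window, so Zelur Station is at UTC−08:00.
11:15 Zelur Station + 8h = 19:15 UTC.
1 September 2028 is a Friday, so the first Sunday is September 3 and the second is September 10.
1 March 2029 is a Thursday, so the first Saturday is March 3 and the fourth is March 24.
At the standard offset (UTC+12:00), 19:15 UTC + 12h = 07:15 Dorath Canton standard time (rolling into the next day, 31 March 2029).
The standard-time date in Dorath Canton, 31 March 2029, does not fall between 10 September 2028 and 24 March 2029, so daylight saving is not in effect and Dorath Canton is at UTC+12:00.
19:15 UTC + 12h = 07:15 Dorath Canton (rolling into the next day, 31 March 2029).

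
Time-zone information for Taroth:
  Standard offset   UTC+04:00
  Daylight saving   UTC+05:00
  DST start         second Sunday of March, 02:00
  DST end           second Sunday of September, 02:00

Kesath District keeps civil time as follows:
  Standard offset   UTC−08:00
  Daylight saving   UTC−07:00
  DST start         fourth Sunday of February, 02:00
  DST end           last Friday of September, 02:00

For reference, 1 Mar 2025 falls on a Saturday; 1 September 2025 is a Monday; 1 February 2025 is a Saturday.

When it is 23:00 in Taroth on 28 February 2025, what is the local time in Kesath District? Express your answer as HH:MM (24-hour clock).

12:00

1 March 2025 is a Saturday, so the first Sunday is March 2 and the second is March 9.
1 September 2025 is a Monday, so the first Sunday is September 7 and the second is September 14.
Daylight saving runs 9 March – 14 September; 28 February 2025 is outside that window, so Taroth is on standard time at UTC+04:00.
23:00 Taroth − 4h = 19:00 UTC.
1 February 2025 is a Saturday, so the first Sunday is February 2 and the fourth is February 23.
1 September 2025 is a Monday, so Fridays fall on 5, 12, 19, 26; the last is September 26.
At the standard offset (UTC−08:00), 19:00 UTC − 8h = 11:00 Kesath District standard time.
The standard-time date in Kesath District, 28 February 2025, falls between 23 February and 26 September, so daylight saving is in effect and Kesath District is at UTC−07:00.
19:00 UTC − 7h = 12:00 Kesath District.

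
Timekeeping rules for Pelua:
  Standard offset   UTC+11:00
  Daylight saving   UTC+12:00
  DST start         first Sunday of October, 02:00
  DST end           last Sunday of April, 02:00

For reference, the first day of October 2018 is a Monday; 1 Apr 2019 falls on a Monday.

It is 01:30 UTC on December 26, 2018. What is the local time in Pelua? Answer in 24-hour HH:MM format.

1 October 2018 is a Monday, so the first Sunday is October 7.
1 April 2019 is a Monday, so Sundays fall on 7, 14, 21, 28; the last is April 28.
At the standard offset (UTC+11:00), 01:30 UTC + 11h = 12:30 Pelua standard time.
The standard-time date in Pelua, December 26, 2018, lies within the daylight-saving period (7 October 2018 – 28 April 2019), so Pelua is on daylight time, UTC+12:00.
01:30 UTC + 12h = 13:30 local.

13:30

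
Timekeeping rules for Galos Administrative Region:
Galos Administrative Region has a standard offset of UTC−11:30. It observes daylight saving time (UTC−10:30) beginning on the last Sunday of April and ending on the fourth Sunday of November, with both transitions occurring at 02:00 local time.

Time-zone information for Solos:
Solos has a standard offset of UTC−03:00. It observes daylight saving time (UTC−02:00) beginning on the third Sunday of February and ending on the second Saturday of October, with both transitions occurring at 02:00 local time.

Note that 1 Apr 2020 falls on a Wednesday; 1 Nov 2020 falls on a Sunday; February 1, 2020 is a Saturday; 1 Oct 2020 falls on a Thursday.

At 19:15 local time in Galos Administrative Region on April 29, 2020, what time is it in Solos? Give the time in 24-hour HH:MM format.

1 April 2020 is a Wednesday, so Sundays fall on 5, 12, 19, 26; the last is April 26.
1 November 2020 is a Sunday, so the first Sunday is November 1 and the fourth is November 22.
Daylight saving runs 26 April – 22 November; April 29, 2020 is inside that window, so Galos Administrative Region is at UTC−10:30.
19:15 Galos Administrative Region + 10h30m = 05:45 UTC (rolling into the next day, 30 April 2020).
1 February 2020 is a Saturday, so the first Sunday is February 2 and the third is February 16.
1 October 2020 is a Thursday, so the first Saturday is October 3 and the second is October 10.
At the standard offset (UTC−03:00), 05:45 UTC − 3h = 02:45 Solos standard time.
Daylight saving runs 16 February – 10 October; the standard-time date in Solos, April 30, 2020, is inside that window, so Solos is at UTC−02:00.
05:45 UTC − 2h = 03:45 Solos.

03:45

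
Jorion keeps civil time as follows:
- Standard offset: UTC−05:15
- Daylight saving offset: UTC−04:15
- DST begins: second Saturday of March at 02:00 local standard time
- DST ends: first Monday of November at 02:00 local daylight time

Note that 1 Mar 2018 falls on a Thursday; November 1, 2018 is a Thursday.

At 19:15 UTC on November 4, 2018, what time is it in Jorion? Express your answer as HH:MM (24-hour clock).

1 March 2018 is a Thursday, so the first Saturday is March 3 and the second is March 10.
1 November 2018 is a Thursday, so the first Monday is November 5.
At the standard offset (UTC−05:15), 19:15 UTC − 5h15m = 14:00 Jorion standard time.
The standard-time date in Jorion, November 4, 2018, lies within the daylight-saving period (10 March – 5 November), so Jorion is on daylight time, UTC−04:15.
19:15 UTC − 4h15m = 15:00 local.

15:00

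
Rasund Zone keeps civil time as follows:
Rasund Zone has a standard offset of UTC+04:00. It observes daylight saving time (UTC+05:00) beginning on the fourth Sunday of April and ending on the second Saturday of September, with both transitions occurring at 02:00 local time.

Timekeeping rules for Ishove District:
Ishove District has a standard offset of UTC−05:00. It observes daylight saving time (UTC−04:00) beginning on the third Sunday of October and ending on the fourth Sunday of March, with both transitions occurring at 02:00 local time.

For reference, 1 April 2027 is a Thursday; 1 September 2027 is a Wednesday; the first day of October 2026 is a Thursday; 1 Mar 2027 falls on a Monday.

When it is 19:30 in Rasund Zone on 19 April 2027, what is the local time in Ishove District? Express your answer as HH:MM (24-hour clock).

10:30

1 April 2027 is a Thursday, so the first Sunday is April 4 and the fourth is April 25.
1 September 2027 is a Wednesday, so the first Saturday is September 4 and the second is September 11.
19 April 2027 does not fall between 25 April and 11 September, so daylight saving is not in effect and Rasund Zone is at UTC+04:00.
19:30 Rasund Zone − 4h = 15:30 UTC.
1 October 2026 is a Thursday, so the first Sunday is October 4 and the third is October 18.
1 March 2027 is a Monday, so the first Sunday is March 7 and the fourth is March 28.
At the standard offset (UTC−05:00), 15:30 UTC − 5h = 10:30 Ishove District standard time.
Daylight saving runs 18 October 2026 – 28 March 2027; the standard-time date in Ishove District, 19 April 2027, is outside that window, so Ishove District is on standard time at UTC−05:00.
15:30 UTC − 5h = 10:30 Ishove District.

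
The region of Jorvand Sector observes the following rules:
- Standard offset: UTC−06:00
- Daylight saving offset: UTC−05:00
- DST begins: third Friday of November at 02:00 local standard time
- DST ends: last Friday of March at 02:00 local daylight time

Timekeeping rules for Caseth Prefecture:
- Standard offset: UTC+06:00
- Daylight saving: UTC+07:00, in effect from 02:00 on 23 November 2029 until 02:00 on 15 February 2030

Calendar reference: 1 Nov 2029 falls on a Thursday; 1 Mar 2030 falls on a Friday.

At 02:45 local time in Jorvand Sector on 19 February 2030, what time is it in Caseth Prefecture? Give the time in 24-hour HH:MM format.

1 November 2029 is a Thursday, so the first Friday is November 2 and the third is November 16.
1 March 2030 is a Friday, so Fridays fall on 1, 8, 15, 22, 29; the last is March 29.
19 February 2030 lies within the daylight-saving period (16 November 2029 – 29 March 2030), so Jorvand Sector is on daylight time, UTC−05:00.
02:45 Jorvand Sector + 5h = 07:45 UTC.
At the standard offset (UTC+06:00), 07:45 UTC + 6h = 13:45 Caseth Prefecture standard time.
The standard-time date in Caseth Prefecture, 19 February 2030, is outside the daylight-saving period (23 November 2029 – 15 February 2030), so Caseth Prefecture is on standard time, UTC+06:00.
07:45 UTC + 6h = 13:45 Caseth Prefecture.

13:45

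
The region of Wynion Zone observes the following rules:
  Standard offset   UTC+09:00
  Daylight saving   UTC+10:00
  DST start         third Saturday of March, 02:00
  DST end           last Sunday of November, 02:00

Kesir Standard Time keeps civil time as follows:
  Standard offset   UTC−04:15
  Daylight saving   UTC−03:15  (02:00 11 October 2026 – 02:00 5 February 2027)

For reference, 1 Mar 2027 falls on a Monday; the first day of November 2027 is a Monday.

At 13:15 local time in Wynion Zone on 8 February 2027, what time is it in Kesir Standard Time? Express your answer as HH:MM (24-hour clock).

00:00

1 March 2027 is a Monday, so the first Saturday is March 6 and the third is March 20.
1 November 2027 is a Monday, so Sundays fall on 7, 14, 21, 28; the last is November 28.
Daylight saving runs 20 March – 28 November; 8 February 2027 is outside that window, so Wynion Zone is on standard time at UTC+09:00.
13:15 Wynion Zone − 9h = 04:15 UTC.
At the standard offset (UTC−04:15), 04:15 UTC − 4h15m = 00:00 Kesir Standard Time standard time.
The standard-time date in Kesir Standard Time, 8 February 2027, does not fall between 11 October 2026 and 5 February 2027, so daylight saving is not in effect and Kesir Standard Time is at UTC−04:15.
04:15 UTC − 4h15m = 00:00 Kesir Standard Time.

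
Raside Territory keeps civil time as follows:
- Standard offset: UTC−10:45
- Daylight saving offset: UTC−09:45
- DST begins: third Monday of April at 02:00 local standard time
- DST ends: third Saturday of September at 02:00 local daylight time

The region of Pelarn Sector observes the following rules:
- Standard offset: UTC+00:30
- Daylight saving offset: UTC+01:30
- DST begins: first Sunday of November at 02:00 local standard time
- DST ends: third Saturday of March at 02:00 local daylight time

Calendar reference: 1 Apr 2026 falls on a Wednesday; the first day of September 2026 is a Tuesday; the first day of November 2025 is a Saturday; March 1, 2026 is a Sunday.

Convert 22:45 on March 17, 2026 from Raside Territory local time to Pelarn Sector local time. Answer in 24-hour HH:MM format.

11:00

1 April 2026 is a Wednesday, so the first Monday is April 6 and the third is April 20.
1 September 2026 is a Tuesday, so the first Saturday is September 5 and the third is September 19.
Daylight saving runs 20 April – 19 September; March 17, 2026 is outside that window, so Raside Territory is on standard time at UTC−10:45.
22:45 Raside Territory + 10h45m = 09:30 UTC (rolling into the next day, 18 March 2026).
1 November 2025 is a Saturday, so the first Sunday is November 2.
1 March 2026 is a Sunday, so the first Saturday is March 7 and the third is March 21.
At the standard offset (UTC+00:30), 09:30 UTC + 0h30m = 10:00 Pelarn Sector standard time.
The standard-time date in Pelarn Sector, March 18, 2026, lies within the daylight-saving period (2 November 2025 – 21 March 2026), so Pelarn Sector is on daylight time, UTC+01:30.
09:30 UTC + 1h30m = 11:00 Pelarn Sector.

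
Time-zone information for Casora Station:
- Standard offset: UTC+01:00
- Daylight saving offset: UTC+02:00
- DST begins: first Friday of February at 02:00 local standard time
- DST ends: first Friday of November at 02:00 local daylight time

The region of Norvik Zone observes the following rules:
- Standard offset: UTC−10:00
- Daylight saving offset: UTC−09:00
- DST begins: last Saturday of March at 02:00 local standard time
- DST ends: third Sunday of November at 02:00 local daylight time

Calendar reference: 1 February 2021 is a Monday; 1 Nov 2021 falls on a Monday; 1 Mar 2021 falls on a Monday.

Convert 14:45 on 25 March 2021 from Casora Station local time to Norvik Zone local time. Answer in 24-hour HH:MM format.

1 February 2021 is a Monday, so the first Friday is February 5.
1 November 2021 is a Monday, so the first Friday is November 5.
Daylight saving runs 5 February – 5 November; 25 March 2021 is inside that window, so Casora Station is at UTC+02:00.
14:45 Casora Station − 2h = 12:45 UTC.
1 March 2021 is a Monday, so Saturdays fall on 6, 13, 20, 27; the last is March 27.
1 November 2021 is a Monday, so the first Sunday is November 7 and the third is November 21.
At the standard offset (UTC−10:00), 12:45 UTC − 10h = 02:45 Norvik Zone standard time.
The standard-time date in Norvik Zone, 25 March 2021, is outside the daylight-saving period (27 March – 21 November), so Norvik Zone is on standard time, UTC−10:00.
12:45 UTC − 10h = 02:45 Norvik Zone.

02:45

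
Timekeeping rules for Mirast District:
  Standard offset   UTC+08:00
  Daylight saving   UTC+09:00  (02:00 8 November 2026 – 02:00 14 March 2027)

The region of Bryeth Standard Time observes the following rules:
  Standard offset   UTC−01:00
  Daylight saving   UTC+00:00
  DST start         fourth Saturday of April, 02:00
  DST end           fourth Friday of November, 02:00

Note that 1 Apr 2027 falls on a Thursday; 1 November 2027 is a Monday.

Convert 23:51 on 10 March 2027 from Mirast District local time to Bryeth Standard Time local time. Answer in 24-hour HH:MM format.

10 March 2027 falls between 8 November 2026 and 14 March 2027, so daylight saving is in effect and Mirast District is at UTC+09:00.
23:51 Mirast District − 9h = 14:51 UTC.
1 April 2027 is a Thursday, so the first Saturday is April 3 and the fourth is April 24.
1 November 2027 is a Monday, so the first Friday is November 5 and the fourth is November 26.
At the standard offset (UTC−01:00), 14:51 UTC − 1h = 13:51 Bryeth Standard Time standard time.
The standard-time date in Bryeth Standard Time, 10 March 2027, does not fall between 24 April and 26 November, so daylight saving is not in effect and Bryeth Standard Time is at UTC−01:00.
14:51 UTC − 1h = 13:51 Bryeth Standard Time.

13:51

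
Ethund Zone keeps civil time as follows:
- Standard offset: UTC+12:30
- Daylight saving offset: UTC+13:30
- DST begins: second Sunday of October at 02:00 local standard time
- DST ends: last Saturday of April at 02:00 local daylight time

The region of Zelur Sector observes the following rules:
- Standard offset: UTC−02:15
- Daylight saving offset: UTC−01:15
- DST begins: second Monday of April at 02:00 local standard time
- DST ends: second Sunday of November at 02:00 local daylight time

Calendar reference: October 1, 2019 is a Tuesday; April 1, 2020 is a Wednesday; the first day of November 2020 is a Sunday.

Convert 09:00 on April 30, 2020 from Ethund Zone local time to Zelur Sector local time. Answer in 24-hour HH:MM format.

1 October 2019 is a Tuesday, so the first Sunday is October 6 and the second is October 13.
1 April 2020 is a Wednesday, so Saturdays fall on 4, 11, 18, 25; the last is April 25.
April 30, 2020 does not fall between 13 October 2019 and 25 April 2020, so daylight saving is not in effect and Ethund Zone is at UTC+12:30.
09:00 Ethund Zone − 12h30m = 20:30 UTC (rolling into the previous day, 29 April 2020).
1 April 2020 is a Wednesday, so the first Monday is April 6 and the second is April 13.
1 November 2020 is a Sunday, so the first Sunday is November 1 and the second is November 8.
At the standard offset (UTC−02:15), 20:30 UTC − 2h15m = 18:15 Zelur Sector standard time.
The standard-time date in Zelur Sector, April 29, 2020, lies within the daylight-saving period (13 April – 8 November), so Zelur Sector is on daylight time, UTC−01:15.
20:30 UTC − 1h15m = 19:15 Zelur Sector.

19:15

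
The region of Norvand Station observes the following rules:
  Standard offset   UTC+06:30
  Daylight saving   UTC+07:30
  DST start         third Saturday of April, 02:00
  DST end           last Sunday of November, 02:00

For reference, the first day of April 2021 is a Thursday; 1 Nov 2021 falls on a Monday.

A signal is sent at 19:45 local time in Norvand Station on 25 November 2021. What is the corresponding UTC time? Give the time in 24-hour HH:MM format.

12:15

1 April 2021 is a Thursday, so the first Saturday is April 3 and the third is April 17.
1 November 2021 is a Monday, so Sundays fall on 7, 14, 21, 28; the last is November 28.
Daylight saving runs 17 April – 28 November; 25 November 2021 is inside that window, so Norvand Station is at UTC+07:30.
19:45 local − 7h30m = 12:15 UTC.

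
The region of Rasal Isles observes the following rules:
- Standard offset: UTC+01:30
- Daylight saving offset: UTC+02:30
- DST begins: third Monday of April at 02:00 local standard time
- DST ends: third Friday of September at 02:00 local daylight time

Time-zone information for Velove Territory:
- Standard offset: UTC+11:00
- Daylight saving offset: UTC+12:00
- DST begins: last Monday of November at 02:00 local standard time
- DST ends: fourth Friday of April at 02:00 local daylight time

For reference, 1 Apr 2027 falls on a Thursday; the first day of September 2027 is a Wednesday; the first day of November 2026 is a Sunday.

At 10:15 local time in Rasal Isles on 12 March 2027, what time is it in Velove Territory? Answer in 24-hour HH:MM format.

1 April 2027 is a Thursday, so the first Monday is April 5 and the third is April 19.
1 September 2027 is a Wednesday, so the first Friday is September 3 and the third is September 17.
12 March 2027 is outside the daylight-saving period (19 April – 17 September), so Rasal Isles is on standard time, UTC+01:30.
10:15 Rasal Isles − 1h30m = 08:45 UTC.
1 November 2026 is a Sunday, so Mondays fall on 2, 9, 16, 23, 30; the last is November 30.
1 April 2027 is a Thursday, so the first Friday is April 2 and the fourth is April 23.
At the standard offset (UTC+11:00), 08:45 UTC + 11h = 19:45 Velove Territory standard time.
Daylight saving runs 30 November 2026 – 23 April 2027; the standard-time date in Velove Territory, 12 March 2027, is inside that window, so Velove Territory is at UTC+12:00.
08:45 UTC + 12h = 20:45 Velove Territory.

20:45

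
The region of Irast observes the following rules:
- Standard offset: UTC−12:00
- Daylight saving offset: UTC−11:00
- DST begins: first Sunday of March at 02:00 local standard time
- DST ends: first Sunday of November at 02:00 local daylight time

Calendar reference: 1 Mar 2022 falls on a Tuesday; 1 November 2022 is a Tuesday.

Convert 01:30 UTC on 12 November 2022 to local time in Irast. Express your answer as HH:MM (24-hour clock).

13:30

1 March 2022 is a Tuesday, so the first Sunday is March 6.
1 November 2022 is a Tuesday, so the first Sunday is November 6.
At the standard offset (UTC−12:00), 01:30 UTC − 12h = 13:30 Irast standard time (rolling into the previous day, 11 November 2022).
Daylight saving runs 6 March – 6 November; the standard-time date in Irast, 11 November 2022, is outside that window, so Irast is on standard time at UTC−12:00.
01:30 UTC − 12h = 13:30 local (rolling into the previous day, 11 November 2022).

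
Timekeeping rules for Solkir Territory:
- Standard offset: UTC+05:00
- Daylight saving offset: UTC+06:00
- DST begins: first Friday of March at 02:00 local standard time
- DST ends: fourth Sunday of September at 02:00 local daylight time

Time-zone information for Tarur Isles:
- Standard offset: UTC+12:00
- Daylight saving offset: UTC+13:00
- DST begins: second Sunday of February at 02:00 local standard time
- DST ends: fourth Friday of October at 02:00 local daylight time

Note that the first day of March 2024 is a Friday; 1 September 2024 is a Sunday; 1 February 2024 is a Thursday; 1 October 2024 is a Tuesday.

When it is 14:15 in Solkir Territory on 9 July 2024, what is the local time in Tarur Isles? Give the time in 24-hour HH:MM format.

1 March 2024 is a Friday, so the first Friday is March 1.
1 September 2024 is a Sunday, so the first Sunday is September 1 and the fourth is September 22.
9 July 2024 lies within the daylight-saving period (1 March – 22 September), so Solkir Territory is on daylight time, UTC+06:00.
14:15 Solkir Territory − 6h = 08:15 UTC.
1 February 2024 is a Thursday, so the first Sunday is February 4 and the second is February 11.
1 October 2024 is a Tuesday, so the first Friday is October 4 and the fourth is October 25.
At the standard offset (UTC+12:00), 08:15 UTC + 12h = 20:15 Tarur Isles standard time.
Daylight saving runs 11 February – 25 October; the standard-time date in Tarur Isles, 9 July 2024, is inside that window, so Tarur Isles is at UTC+13:00.
08:15 UTC + 13h = 21:15 Tarur Isles.

21:15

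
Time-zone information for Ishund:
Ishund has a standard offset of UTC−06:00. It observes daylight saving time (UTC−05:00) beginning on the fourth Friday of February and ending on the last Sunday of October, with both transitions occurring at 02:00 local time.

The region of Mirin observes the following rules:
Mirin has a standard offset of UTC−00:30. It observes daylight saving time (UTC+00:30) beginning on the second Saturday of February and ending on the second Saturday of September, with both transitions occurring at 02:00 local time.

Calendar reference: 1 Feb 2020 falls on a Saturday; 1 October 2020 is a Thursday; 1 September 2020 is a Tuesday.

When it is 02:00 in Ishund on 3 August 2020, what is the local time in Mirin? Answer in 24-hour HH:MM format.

07:30

1 February 2020 is a Saturday, so the first Friday is February 7 and the fourth is February 28.
1 October 2020 is a Thursday, so Sundays fall on 4, 11, 18, 25; the last is October 25.
3 August 2020 lies within the daylight-saving period (28 February – 25 October), so Ishund is on daylight time, UTC−05:00.
02:00 Ishund + 5h = 07:00 UTC.
1 February 2020 is a Saturday, so the first Saturday is February 1 and the second is February 8.
1 September 2020 is a Tuesday, so the first Saturday is September 5 and the second is September 12.
At the standard offset (UTC−00:30), 07:00 UTC − 0h30m = 06:30 Mirin standard time.
Daylight saving runs 8 February – 12 September; the standard-time date in Mirin, 3 August 2020, is inside that window, so Mirin is at UTC+00:30.
07:00 UTC + 0h30m = 07:30 Mirin.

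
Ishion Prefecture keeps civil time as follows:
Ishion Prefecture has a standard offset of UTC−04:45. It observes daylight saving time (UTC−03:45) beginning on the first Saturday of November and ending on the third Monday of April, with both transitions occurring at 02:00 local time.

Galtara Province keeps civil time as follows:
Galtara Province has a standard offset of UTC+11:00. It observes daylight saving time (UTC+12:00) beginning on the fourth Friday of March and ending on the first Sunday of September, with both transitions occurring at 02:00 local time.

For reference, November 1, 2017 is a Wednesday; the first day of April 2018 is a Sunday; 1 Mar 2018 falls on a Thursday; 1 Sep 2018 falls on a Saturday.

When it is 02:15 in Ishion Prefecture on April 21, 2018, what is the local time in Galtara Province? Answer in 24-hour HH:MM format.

1 November 2017 is a Wednesday, so the first Saturday is November 4.
1 April 2018 is a Sunday, so the first Monday is April 2 and the third is April 16.
Daylight saving runs 4 November 2017 – 16 April 2018; April 21, 2018 is outside that window, so Ishion Prefecture is on standard time at UTC−04:45.
02:15 Ishion Prefecture + 4h45m = 07:00 UTC.
1 March 2018 is a Thursday, so the first Friday is March 2 and the fourth is March 23.
1 September 2018 is a Saturday, so the first Sunday is September 2.
At the standard offset (UTC+11:00), 07:00 UTC + 11h = 18:00 Galtara Province standard time.
Daylight saving runs 23 March – 2 September; the standard-time date in Galtara Province, April 21, 2018, is inside that window, so Galtara Province is at UTC+12:00.
07:00 UTC + 12h = 19:00 Galtara Province.

19:00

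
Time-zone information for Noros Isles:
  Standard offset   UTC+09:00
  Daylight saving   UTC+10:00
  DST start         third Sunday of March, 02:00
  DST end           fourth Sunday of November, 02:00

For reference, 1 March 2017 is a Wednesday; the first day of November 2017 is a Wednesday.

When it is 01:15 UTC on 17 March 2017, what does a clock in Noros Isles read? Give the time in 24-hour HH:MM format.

10:15

1 March 2017 is a Wednesday, so the first Sunday is March 5 and the third is March 19.
1 November 2017 is a Wednesday, so the first Sunday is November 5 and the fourth is November 26.
At the standard offset (UTC+09:00), 01:15 UTC + 9h = 10:15 Noros Isles standard time.
The standard-time date in Noros Isles, 17 March 2017, does not fall between 19 March and 26 November, so daylight saving is not in effect and Noros Isles is at UTC+09:00.
01:15 UTC + 9h = 10:15 local.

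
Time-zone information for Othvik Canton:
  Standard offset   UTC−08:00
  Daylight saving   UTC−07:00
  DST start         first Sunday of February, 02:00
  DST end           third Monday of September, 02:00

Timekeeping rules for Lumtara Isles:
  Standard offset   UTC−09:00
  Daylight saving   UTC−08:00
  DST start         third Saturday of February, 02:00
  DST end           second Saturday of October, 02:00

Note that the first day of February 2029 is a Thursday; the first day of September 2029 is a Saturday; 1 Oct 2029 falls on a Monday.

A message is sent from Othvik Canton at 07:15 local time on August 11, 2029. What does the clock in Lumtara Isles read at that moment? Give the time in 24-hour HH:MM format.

1 February 2029 is a Thursday, so the first Sunday is February 4.
1 September 2029 is a Saturday, so the first Monday is September 3 and the third is September 17.
August 11, 2029 lies within the daylight-saving period (4 February – 17 September), so Othvik Canton is on daylight time, UTC−07:00.
07:15 Othvik Canton + 7h = 14:15 UTC.
1 February 2029 is a Thursday, so the first Saturday is February 3 and the third is February 17.
1 October 2029 is a Monday, so the first Saturday is October 6 and the second is October 13.
At the standard offset (UTC−09:00), 14:15 UTC − 9h = 05:15 Lumtara Isles standard time.
The standard-time date in Lumtara Isles, August 11, 2029, lies within the daylight-saving period (17 February – 13 October), so Lumtara Isles is on daylight time, UTC−08:00.
14:15 UTC − 8h = 06:15 Lumtara Isles.

06:15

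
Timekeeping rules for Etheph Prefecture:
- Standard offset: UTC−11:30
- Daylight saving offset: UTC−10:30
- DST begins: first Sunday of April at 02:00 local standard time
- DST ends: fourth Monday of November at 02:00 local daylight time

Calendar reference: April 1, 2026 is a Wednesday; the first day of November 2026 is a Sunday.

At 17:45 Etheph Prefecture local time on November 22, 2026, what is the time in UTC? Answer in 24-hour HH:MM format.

04:15

1 April 2026 is a Wednesday, so the first Sunday is April 5.
1 November 2026 is a Sunday, so the first Monday is November 2 and the fourth is November 23.
Daylight saving runs 5 April – 23 November; November 22, 2026 is inside that window, so Etheph Prefecture is at UTC−10:30.
17:45 local + 10h30m = 04:15 UTC (rolling into the next day, 23 November 2026).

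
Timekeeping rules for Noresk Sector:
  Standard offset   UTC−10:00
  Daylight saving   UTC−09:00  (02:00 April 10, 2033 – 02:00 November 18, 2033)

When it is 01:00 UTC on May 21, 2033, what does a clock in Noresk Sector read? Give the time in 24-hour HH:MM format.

At the standard offset (UTC−10:00), 01:00 UTC − 10h = 15:00 Noresk Sector standard time (rolling into the previous day, 20 May 2033).
The standard-time date in Noresk Sector, May 20, 2033, lies within the daylight-saving period (10 April – 18 November), so Noresk Sector is on daylight time, UTC−09:00.
01:00 UTC − 9h = 16:00 local (rolling into the previous day, 20 May 2033).

16:00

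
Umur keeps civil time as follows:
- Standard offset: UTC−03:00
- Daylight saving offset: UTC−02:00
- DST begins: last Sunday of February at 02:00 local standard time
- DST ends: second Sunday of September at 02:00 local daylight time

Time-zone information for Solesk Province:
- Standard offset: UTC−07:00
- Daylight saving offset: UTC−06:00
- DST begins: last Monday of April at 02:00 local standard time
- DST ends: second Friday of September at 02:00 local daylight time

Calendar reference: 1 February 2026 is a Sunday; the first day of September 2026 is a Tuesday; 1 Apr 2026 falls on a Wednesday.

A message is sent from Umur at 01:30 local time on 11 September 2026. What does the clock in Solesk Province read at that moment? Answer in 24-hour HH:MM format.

1 February 2026 is a Sunday, so Sundays fall on 1, 8, 15, 22; the last is February 22.
1 September 2026 is a Tuesday, so the first Sunday is September 6 and the second is September 13.
Daylight saving runs 22 February – 13 September; 11 September 2026 is inside that window, so Umur is at UTC−02:00.
01:30 Umur + 2h = 03:30 UTC.
1 April 2026 is a Wednesday, so Mondays fall on 6, 13, 20, 27; the last is April 27.
1 September 2026 is a Tuesday, so the first Friday is September 4 and the second is September 11.
At the standard offset (UTC−07:00), 03:30 UTC − 7h = 20:30 Solesk Province standard time (rolling into the previous day, 10 September 2026).
The standard-time date in Solesk Province, 10 September 2026, falls between 27 April and 11 September, so daylight saving is in effect and Solesk Province is at UTC−06:00.
03:30 UTC − 6h = 21:30 Solesk Province (rolling into the previous day, 10 September 2026).

21:30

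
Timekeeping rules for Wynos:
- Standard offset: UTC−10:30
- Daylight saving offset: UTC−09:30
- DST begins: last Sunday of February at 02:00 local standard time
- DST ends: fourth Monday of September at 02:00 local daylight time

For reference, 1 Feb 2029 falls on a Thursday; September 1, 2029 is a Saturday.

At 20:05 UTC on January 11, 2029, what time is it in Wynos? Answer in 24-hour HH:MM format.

09:35

1 February 2029 is a Thursday, so Sundays fall on 4, 11, 18, 25; the last is February 25.
1 September 2029 is a Saturday, so the first Monday is September 3 and the fourth is September 24.
At the standard offset (UTC−10:30), 20:05 UTC − 10h30m = 09:35 Wynos standard time.
The standard-time date in Wynos, January 11, 2029, is outside the daylight-saving period (25 February – 24 September), so Wynos is on standard time, UTC−10:30.
20:05 UTC − 10h30m = 09:35 local.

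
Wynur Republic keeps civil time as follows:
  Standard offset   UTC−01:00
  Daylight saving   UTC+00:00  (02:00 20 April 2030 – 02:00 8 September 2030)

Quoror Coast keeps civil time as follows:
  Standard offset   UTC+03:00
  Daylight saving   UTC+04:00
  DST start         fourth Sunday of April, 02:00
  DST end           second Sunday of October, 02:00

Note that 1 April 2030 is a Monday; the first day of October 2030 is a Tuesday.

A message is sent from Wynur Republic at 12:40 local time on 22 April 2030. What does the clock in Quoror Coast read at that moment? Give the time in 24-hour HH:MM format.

15:40

22 April 2030 lies within the daylight-saving period (20 April – 8 September), so Wynur Republic is on daylight time, UTC+00:00.
12:40 Wynur Republic − 0h = 12:40 UTC.
1 April 2030 is a Monday, so the first Sunday is April 7 and the fourth is April 28.
1 October 2030 is a Tuesday, so the first Sunday is October 6 and the second is October 13.
At the standard offset (UTC+03:00), 12:40 UTC + 3h = 15:40 Quoror Coast standard time.
The standard-time date in Quoror Coast, 22 April 2030, does not fall between 28 April and 13 October, so daylight saving is not in effect and Quoror Coast is at UTC+03:00.
12:40 UTC + 3h = 15:40 Quoror Coast.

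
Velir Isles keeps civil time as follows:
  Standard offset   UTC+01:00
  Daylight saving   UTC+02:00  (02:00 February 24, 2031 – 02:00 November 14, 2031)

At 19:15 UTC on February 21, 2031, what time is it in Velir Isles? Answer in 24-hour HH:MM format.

20:15

At the standard offset (UTC+01:00), 19:15 UTC + 1h = 20:15 Velir Isles standard time.
Daylight saving runs 24 February – 14 November; the standard-time date in Velir Isles, February 21, 2031, is outside that window, so Velir Isles is on standard time at UTC+01:00.
19:15 UTC + 1h = 20:15 local.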